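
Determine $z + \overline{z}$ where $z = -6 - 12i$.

z + conjugate(z) = (a + bi) + (a - bi) = 2a
= 2 * (-6) = -12


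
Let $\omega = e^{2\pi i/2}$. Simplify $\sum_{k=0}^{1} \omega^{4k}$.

Since 2 divides 4, ω^4 = (ω^2)^2 = 1^2 = 1, so every term is 1.
Sum = 2 · 1 = 2


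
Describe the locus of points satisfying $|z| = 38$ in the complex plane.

|z| = 38 means sqrt(x^2 + y^2) = 38
This is a circle of radius 38 centered at the origin


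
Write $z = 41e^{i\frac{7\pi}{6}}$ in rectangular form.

a = r cos θ = 41 * -sqrt(3)/2 = -41*sqrt(3)/2
b = r sin θ = 41 * -1/2 = -41/2
z = -41*sqrt(3)/2 - (41/2)i


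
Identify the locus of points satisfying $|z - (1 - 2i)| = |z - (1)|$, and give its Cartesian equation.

|z - z1| = |z - z2| means z is equidistant from z1 and z2,
i.e. the perpendicular bisector of the segment from (1, -2) to (1, 0) (midpoint (1, -1)).
With z = x + yi, square both sides:
(x - 1)^2 + (y - (-2))^2 = (x - 1)^2 + (y - 0)^2
The x^2 and y^2 terms cancel: 0x + 4y = 1 - 5 = -4
Simplify: y = -1
Locus: Perpendicular bisector of the segment from (1, -2) to (1, 0): the line y = -1


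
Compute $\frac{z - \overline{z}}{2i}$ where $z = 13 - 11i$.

z - conjugate(z) = 2bi
(z - conjugate(z))/(2i) = 2bi/(2i) = b = -11


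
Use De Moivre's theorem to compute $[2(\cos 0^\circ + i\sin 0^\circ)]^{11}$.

By De Moivre: z^n = r^n(cos(nθ) + i sin(nθ))
= 2^11(cos(11*0°) + i sin(11*0°))
= 2048(cos 0° + i sin 0°)
= 2048


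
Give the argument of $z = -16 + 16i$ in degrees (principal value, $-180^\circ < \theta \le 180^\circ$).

θ = arctan(b/a) = arctan(16/-16) (quadrant-adjusted) = 135°


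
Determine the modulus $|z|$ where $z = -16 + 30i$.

|z| = sqrt(a^2 + b^2) = sqrt((-16)^2 + 30^2) = sqrt(1156) = 34


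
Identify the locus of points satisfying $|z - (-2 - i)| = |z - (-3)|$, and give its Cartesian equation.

|z - z1| = |z - z2| means z is equidistant from z1 and z2,
i.e. the perpendicular bisector of the segment from (-2, -1) to (-3, 0) (midpoint (-5/2, -1/2)).
With z = x + yi, square both sides:
(x - (-2))^2 + (y - (-1))^2 = (x - (-3))^2 + (y - 0)^2
The x^2 and y^2 terms cancel: -2x + 2y = 9 - 5 = 4
Simplify: x - y = -2
Locus: Perpendicular bisector of the segment from (-2, -1) to (-3, 0): the line x - y = -2


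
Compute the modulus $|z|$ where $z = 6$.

|z| = sqrt(a^2 + b^2) = sqrt(6^2 + 0^2) = sqrt(36) = 6


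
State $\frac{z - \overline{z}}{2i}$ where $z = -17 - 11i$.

z - conjugate(z) = 2bi
(z - conjugate(z))/(2i) = 2bi/(2i) = b = -11


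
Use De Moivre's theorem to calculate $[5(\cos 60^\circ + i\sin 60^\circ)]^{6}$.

By De Moivre: z^n = r^n(cos(nθ) + i sin(nθ))
= 5^6(cos(6*60°) + i sin(6*60°))
= 15625(cos 0° + i sin 0°)
= 15625


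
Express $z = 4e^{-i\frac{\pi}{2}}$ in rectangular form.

a = r cos θ = 4 * 0 = 0
b = r sin θ = 4 * -1 = -4
z = -4i


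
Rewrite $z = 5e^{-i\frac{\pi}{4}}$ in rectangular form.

a = r cos θ = 5 * sqrt(2)/2 = 5*sqrt(2)/2
b = r sin θ = 5 * -sqrt(2)/2 = -5*sqrt(2)/2
z = 5*sqrt(2)/2 - (5*sqrt(2)/2)i


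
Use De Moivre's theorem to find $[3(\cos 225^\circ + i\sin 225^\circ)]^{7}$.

By De Moivre: z^n = r^n(cos(nθ) + i sin(nθ))
= 3^7(cos(7*225°) + i sin(7*225°))
= 2187(cos 135° + i sin 135°)
= -2187*sqrt(2)/2 + (2187*sqrt(2)/2)i


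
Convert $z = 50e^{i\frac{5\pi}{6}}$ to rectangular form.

a = r cos θ = 50 * -sqrt(3)/2 = -25*sqrt(3)
b = r sin θ = 50 * 1/2 = 25
z = -25*sqrt(3) + 25i


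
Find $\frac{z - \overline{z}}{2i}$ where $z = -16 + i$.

z - conjugate(z) = 2bi
(z - conjugate(z))/(2i) = 2bi/(2i) = b = 1


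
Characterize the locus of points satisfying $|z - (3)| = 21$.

|z - z0| = r describes a circle centered at z0 with radius r
Here z0 = 3 and r = 21
Locus: Circle centered at (3, 0) with radius 21


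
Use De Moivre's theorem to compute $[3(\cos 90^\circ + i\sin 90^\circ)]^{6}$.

By De Moivre: z^n = r^n(cos(nθ) + i sin(nθ))
= 3^6(cos(6*90°) + i sin(6*90°))
= 729(cos 180° + i sin 180°)
= -729


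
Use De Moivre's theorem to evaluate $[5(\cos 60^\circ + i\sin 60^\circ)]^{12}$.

By De Moivre: z^n = r^n(cos(nθ) + i sin(nθ))
= 5^12(cos(12*60°) + i sin(12*60°))
= 244140625(cos 0° + i sin 0°)
= 244140625


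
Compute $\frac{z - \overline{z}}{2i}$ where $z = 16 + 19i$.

z - conjugate(z) = 2bi
(z - conjugate(z))/(2i) = 2bi/(2i) = b = 19


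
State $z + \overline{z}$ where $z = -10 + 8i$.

z + conjugate(z) = (a + bi) + (a - bi) = 2a
= 2 * (-10) = -20


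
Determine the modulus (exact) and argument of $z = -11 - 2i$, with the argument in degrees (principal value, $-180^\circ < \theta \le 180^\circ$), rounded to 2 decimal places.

|z| = sqrt((-11)^2 + (-2)^2) = sqrt(125)
arg(z) = arctan(b/a) = arctan(-2/-11) (quadrant-adjusted) = -169.70°


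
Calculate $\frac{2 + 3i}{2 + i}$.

Multiply numerator and denominator by conjugate (2 - i):
= (2 + 3i)(2 - i) / (2^2 + 1^2)
= (7 + 4i) / 5
= 7/5 + (4/5)i


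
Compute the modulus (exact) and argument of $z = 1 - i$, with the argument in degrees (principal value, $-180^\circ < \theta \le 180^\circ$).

|z| = sqrt(1^2 + (-1)^2) = sqrt(2)
arg(z) = arctan(b/a) = arctan(-1/1) (quadrant-adjusted) = -45°


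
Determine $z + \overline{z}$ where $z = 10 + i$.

z + conjugate(z) = (a + bi) + (a - bi) = 2a
= 2 * 10 = 20


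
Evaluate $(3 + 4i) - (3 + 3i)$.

(3 - 3) + (4 - 3)i = i


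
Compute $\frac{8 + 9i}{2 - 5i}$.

Multiply numerator and denominator by conjugate (2 + 5i):
= (8 + 9i)(2 + 5i) / (2^2 + (-5)^2)
= (-29 + 58i) / 29
= -1 + 2i


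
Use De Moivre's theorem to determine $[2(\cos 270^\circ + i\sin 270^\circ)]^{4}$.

By De Moivre: z^n = r^n(cos(nθ) + i sin(nθ))
= 2^4(cos(4*270°) + i sin(4*270°))
= 16(cos 0° + i sin 0°)
= 16


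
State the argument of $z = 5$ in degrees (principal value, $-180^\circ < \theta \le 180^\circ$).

b = 0 and a > 0, so z lies on the positive real axis: θ = 0°


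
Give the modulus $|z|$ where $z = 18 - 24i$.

|z| = sqrt(a^2 + b^2) = sqrt(18^2 + (-24)^2) = sqrt(900) = 30


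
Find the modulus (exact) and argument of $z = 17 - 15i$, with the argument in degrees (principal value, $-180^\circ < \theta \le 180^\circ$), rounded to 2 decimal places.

|z| = sqrt(17^2 + (-15)^2) = sqrt(514)
arg(z) = arctan(b/a) = arctan(-15/17) (quadrant-adjusted) = -41.42°


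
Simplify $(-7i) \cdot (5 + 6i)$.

(a1*a2 - b1*b2) + (a1*b2 + b1*a2)i
= (0 - (-42)) + (0 + (-35))i
= 42 - 35i


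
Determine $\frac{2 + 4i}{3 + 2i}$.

Multiply numerator and denominator by conjugate (3 - 2i):
= (2 + 4i)(3 - 2i) / (3^2 + 2^2)
= (14 + 8i) / 13
= 14/13 + (8/13)i


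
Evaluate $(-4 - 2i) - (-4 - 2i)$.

(-4 - (-4)) + (-2 - (-2))i = 0


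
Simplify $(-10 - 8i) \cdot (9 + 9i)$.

(a1*a2 - b1*b2) + (a1*b2 + b1*a2)i
= (-90 - (-72)) + (-90 + (-72))i
= -18 - 162i


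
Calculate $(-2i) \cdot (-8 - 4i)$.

(a1*a2 - b1*b2) + (a1*b2 + b1*a2)i
= (0 - 8) + (0 + 16)i
= -8 + 16i


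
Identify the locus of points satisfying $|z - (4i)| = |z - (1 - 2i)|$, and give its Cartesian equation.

|z - z1| = |z - z2| means z is equidistant from z1 and z2,
i.e. the perpendicular bisector of the segment from (0, 4) to (1, -2) (midpoint (1/2, 1)).
With z = x + yi, square both sides:
(x - 0)^2 + (y - 4)^2 = (x - 1)^2 + (y - (-2))^2
The x^2 and y^2 terms cancel: 2x + (-12)y = 5 - 16 = -11
Simplify: 2x - 12y = -11
Locus: Perpendicular bisector of the segment from (0, 4) to (1, -2): the line 2x - 12y = -11


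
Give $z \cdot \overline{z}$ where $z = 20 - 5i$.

z * conjugate(z) = |z|^2 = a^2 + b^2
= 20^2 + (-5)^2 = 425


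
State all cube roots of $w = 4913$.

|w| = 4913, arg(w) = 0°
Root modulus = 4913^(1/3) = 17
Root arguments: θ_k = (0° + 360°k)/3 for k = 0, 1, ..., 2
Roots: 17, -17/2 + (17*sqrt(3)/2)i, -17/2 - (17*sqrt(3)/2)i


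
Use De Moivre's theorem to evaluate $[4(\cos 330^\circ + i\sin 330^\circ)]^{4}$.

By De Moivre: z^n = r^n(cos(nθ) + i sin(nθ))
= 4^4(cos(4*330°) + i sin(4*330°))
= 256(cos 240° + i sin 240°)
= -128 - 128*sqrt(3)i


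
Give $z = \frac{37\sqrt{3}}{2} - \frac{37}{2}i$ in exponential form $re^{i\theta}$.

r = |z| = sqrt((37*sqrt(3)/2)^2 + (-37/2)^2) = sqrt(4107/4 + 1369/4) = sqrt(1369) = 37
θ = arctan(b/a) = arctan(-18.5/32.0429) (quadrant-adjusted) = -30° = -π/6
z = 37e^(-i*π/6)


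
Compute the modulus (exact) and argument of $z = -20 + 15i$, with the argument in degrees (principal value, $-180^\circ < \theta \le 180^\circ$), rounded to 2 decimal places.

|z| = sqrt((-20)^2 + 15^2) = 25
arg(z) = arctan(b/a) = arctan(15/-20) (quadrant-adjusted) = 143.13°


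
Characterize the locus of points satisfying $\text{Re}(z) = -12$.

Re(z) = x where z = x + yi; the equation x = -12 is satisfied by all points with that x-coordinate
Locus: Vertical line x = -12


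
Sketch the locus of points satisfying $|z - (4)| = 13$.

|z - z0| = r describes a circle centered at z0 with radius r
Here z0 = 4 and r = 13
Locus: Circle centered at (4, 0) with radius 13


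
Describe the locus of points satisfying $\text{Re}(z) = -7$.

Re(z) = x where z = x + yi; the equation x = -7 is satisfied by all points with that x-coordinate
Locus: Vertical line x = -7


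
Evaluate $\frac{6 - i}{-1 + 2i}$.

Multiply numerator and denominator by conjugate (-1 - 2i):
= (6 - i)(-1 - 2i) / ((-1)^2 + 2^2)
= (-8 - 11i) / 5
= -8/5 - (11/5)i


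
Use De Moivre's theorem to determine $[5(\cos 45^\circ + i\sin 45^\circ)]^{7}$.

By De Moivre: z^n = r^n(cos(nθ) + i sin(nθ))
= 5^7(cos(7*45°) + i sin(7*45°))
= 78125(cos 315° + i sin 315°)
= 78125*sqrt(2)/2 - (78125*sqrt(2)/2)i


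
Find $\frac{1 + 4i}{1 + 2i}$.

Multiply numerator and denominator by conjugate (1 - 2i):
= (1 + 4i)(1 - 2i) / (1^2 + 2^2)
= (9 + 2i) / 5
= 9/5 + (2/5)i


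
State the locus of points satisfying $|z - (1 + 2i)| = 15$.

|z - z0| = r describes a circle centered at z0 with radius r
Here z0 = 1 + 2i and r = 15
Locus: Circle centered at (1, 2) with radius 15


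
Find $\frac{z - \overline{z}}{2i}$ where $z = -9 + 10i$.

z - conjugate(z) = 2bi
(z - conjugate(z))/(2i) = 2bi/(2i) = b = 10


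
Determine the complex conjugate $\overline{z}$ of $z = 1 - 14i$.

If z = a + bi, then conjugate(z) = a - bi
conjugate(1 - 14i) = 1 + 14i


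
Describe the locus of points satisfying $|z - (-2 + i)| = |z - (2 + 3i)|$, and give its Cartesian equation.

|z - z1| = |z - z2| means z is equidistant from z1 and z2,
i.e. the perpendicular bisector of the segment from (-2, 1) to (2, 3) (midpoint (0, 2)).
With z = x + yi, square both sides:
(x - (-2))^2 + (y - 1)^2 = (x - 2)^2 + (y - 3)^2
The x^2 and y^2 terms cancel: 8x + 4y = 13 - 5 = 8
Simplify: 2x + y = 2
Locus: Perpendicular bisector of the segment from (-2, 1) to (2, 3): the line 2x + y = 2


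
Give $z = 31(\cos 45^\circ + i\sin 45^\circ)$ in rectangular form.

a = r cos θ = 31 * sqrt(2)/2 = 31*sqrt(2)/2
b = r sin θ = 31 * sqrt(2)/2 = 31*sqrt(2)/2
z = 31*sqrt(2)/2 + (31*sqrt(2)/2)i


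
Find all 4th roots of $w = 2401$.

|w| = 2401, arg(w) = 0°
Root modulus = 2401^(1/4) = 7
Root arguments: θ_k = (0° + 360°k)/4 for k = 0, 1, ..., 3
Roots: 7, 7i, -7, -7i


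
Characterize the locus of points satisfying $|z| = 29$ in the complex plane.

|z| = 29 means sqrt(x^2 + y^2) = 29
This is a circle of radius 29 centered at the origin


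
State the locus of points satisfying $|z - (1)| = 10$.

|z - z0| = r describes a circle centered at z0 with radius r
Here z0 = 1 and r = 10
Locus: Circle centered at (1, 0) with radius 10


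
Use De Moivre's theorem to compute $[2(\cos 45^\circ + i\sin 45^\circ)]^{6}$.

By De Moivre: z^n = r^n(cos(nθ) + i sin(nθ))
= 2^6(cos(6*45°) + i sin(6*45°))
= 64(cos 270° + i sin 270°)
= -64i


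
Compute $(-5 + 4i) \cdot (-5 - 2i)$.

(a1*a2 - b1*b2) + (a1*b2 + b1*a2)i
= (25 - (-8)) + (10 + (-20))i
= 33 - 10i


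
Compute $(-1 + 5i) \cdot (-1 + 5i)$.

(a1*a2 - b1*b2) + (a1*b2 + b1*a2)i
= (1 - 25) + (-5 + (-5))i
= -24 - 10i


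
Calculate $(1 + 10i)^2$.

(a + bi)^2 = a^2 - b^2 + 2abi
= 1^2 - 10^2 + 2*1*10i
= -99 + 20i


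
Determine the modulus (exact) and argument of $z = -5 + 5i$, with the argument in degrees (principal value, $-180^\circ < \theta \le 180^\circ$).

|z| = sqrt((-5)^2 + 5^2) = sqrt(50)
arg(z) = arctan(b/a) = arctan(5/-5) (quadrant-adjusted) = 135°


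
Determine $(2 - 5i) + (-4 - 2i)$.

(2 + (-4)) + (-5 + (-2))i = -2 - 7i


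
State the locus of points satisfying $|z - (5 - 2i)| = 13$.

|z - z0| = r describes a circle centered at z0 with radius r
Here z0 = 5 - 2i and r = 13
Locus: Circle centered at (5, -2) with radius 13


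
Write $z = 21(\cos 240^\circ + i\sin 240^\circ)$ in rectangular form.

a = r cos θ = 21 * -1/2 = -21/2
b = r sin θ = 21 * -sqrt(3)/2 = -21*sqrt(3)/2
z = -21/2 - (21*sqrt(3)/2)i


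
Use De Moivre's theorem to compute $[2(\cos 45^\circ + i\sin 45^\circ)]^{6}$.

By De Moivre: z^n = r^n(cos(nθ) + i sin(nθ))
= 2^6(cos(6*45°) + i sin(6*45°))
= 64(cos 270° + i sin 270°)
= -64i


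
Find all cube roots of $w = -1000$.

|w| = 1000, arg(w) = 180°
Root modulus = 1000^(1/3) = 10
Root arguments: θ_k = (180° + 360°k)/3 for k = 0, 1, ..., 2
Roots: 5 + 5*sqrt(3)i, -10, 5 - 5*sqrt(3)i


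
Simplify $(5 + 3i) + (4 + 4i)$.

(5 + 4) + (3 + 4)i = 9 + 7i


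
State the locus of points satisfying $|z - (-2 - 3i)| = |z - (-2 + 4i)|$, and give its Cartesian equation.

|z - z1| = |z - z2| means z is equidistant from z1 and z2,
i.e. the perpendicular bisector of the segment from (-2, -3) to (-2, 4) (midpoint (-2, 1/2)).
With z = x + yi, square both sides:
(x - (-2))^2 + (y - (-3))^2 = (x - (-2))^2 + (y - 4)^2
The x^2 and y^2 terms cancel: 0x + 14y = 20 - 13 = 7
Simplify: y = 1/2
Locus: Perpendicular bisector of the segment from (-2, -3) to (-2, 4): the line y = 1/2


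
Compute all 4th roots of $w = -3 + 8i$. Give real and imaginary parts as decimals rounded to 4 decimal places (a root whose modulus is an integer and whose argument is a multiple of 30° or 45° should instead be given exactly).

|w| = sqrt(73) ≈ 8.544004, arg(w) ≈ 110.556045°
Root modulus = sqrt(73)^(1/4) ≈ 1.709682
Root arguments: θ_k = (arg(w) + 360°k)/4 for k = 0, 1, ..., 3
Compute each root as (root modulus)(cos θ_k + i sin θ_k) using full-precision intermediates, then round to 4 decimal places.
Roots: 1.5146 + 0.7931i, -0.7931 + 1.5146i, -1.5146 - 0.7931i, 0.7931 - 1.5146i


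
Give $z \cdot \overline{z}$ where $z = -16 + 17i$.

z * conjugate(z) = |z|^2 = a^2 + b^2
= (-16)^2 + 17^2 = 545


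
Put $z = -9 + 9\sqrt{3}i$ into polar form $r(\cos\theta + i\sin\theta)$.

r = |z| = sqrt(a^2 + b^2) = sqrt((-9)^2 + (9*sqrt(3))^2) = sqrt(81 + 243) = sqrt(324) = 18
θ = arctan(b/a) = arctan(15.5885/-9) (quadrant-adjusted) = 120°
z = 18(cos 120° + i sin 120°)


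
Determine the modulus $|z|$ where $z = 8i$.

|z| = sqrt(a^2 + b^2) = sqrt(0^2 + 8^2) = sqrt(64) = 8


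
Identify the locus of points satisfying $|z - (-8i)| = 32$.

|z - z0| = r describes a circle centered at z0 with radius r
Here z0 = -8i and r = 32
Locus: Circle centered at (0, -8) with radius 32


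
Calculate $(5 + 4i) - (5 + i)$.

(5 - 5) + (4 - 1)i = 3i


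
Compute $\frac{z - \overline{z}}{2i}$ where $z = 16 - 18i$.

z - conjugate(z) = 2bi
(z - conjugate(z))/(2i) = 2bi/(2i) = b = -18


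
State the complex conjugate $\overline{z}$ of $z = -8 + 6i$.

If z = a + bi, then conjugate(z) = a - bi
conjugate(-8 + 6i) = -8 - 6i


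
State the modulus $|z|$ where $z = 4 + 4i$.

|z| = sqrt(a^2 + b^2) = sqrt(4^2 + 4^2) = sqrt(32) = sqrt(32)


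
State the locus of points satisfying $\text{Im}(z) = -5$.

Im(z) = y where z = x + yi; the equation y = -5 is satisfied by all points with that y-coordinate
Locus: Horizontal line y = -5


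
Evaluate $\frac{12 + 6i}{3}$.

Divisor is real, so divide each part by 3:
= 4 + 2i


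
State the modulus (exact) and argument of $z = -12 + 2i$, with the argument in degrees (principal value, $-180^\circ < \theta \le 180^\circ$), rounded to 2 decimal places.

|z| = sqrt((-12)^2 + 2^2) = sqrt(148)
arg(z) = arctan(b/a) = arctan(2/-12) (quadrant-adjusted) = 170.54°


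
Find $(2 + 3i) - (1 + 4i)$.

(2 - 1) + (3 - 4)i = 1 - i


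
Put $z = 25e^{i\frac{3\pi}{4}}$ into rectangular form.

a = r cos θ = 25 * -sqrt(2)/2 = -25*sqrt(2)/2
b = r sin θ = 25 * sqrt(2)/2 = 25*sqrt(2)/2
z = -25*sqrt(2)/2 + (25*sqrt(2)/2)i


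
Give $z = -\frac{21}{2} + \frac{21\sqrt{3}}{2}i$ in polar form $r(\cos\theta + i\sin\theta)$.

r = |z| = sqrt(a^2 + b^2) = sqrt((-21/2)^2 + (21*sqrt(3)/2)^2) = sqrt(441/4 + 1323/4) = sqrt(441) = 21
θ = arctan(b/a) = arctan(18.1865/-10.5) (quadrant-adjusted) = 120°
z = 21(cos 120° + i sin 120°)


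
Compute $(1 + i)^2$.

(a + bi)^2 = a^2 - b^2 + 2abi
= 1^2 - 1^2 + 2*1*1i
= 2i


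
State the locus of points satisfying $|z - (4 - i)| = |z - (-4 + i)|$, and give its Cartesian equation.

|z - z1| = |z - z2| means z is equidistant from z1 and z2,
i.e. the perpendicular bisector of the segment from (4, -1) to (-4, 1) (midpoint (0, 0)).
With z = x + yi, square both sides:
(x - 4)^2 + (y - (-1))^2 = (x - (-4))^2 + (y - 1)^2
The x^2 and y^2 terms cancel: -16x + 4y = 17 - 17 = 0
Simplify: 4x - y = 0
Locus: Perpendicular bisector of the segment from (4, -1) to (-4, 1): the line 4x - y = 0


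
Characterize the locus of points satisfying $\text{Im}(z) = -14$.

Im(z) = y where z = x + yi; the equation y = -14 is satisfied by all points with that y-coordinate
Locus: Horizontal line y = -14


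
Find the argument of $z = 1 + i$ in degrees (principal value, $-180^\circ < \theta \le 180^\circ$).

θ = arctan(b/a) = arctan(1/1) (quadrant-adjusted) = 45°


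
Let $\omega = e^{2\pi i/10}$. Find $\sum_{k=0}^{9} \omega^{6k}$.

Let ζ = ω^6 = e^(2πi·6/10). Since 10 ∤ 6, ζ ≠ 1.
Sum = Σ_{k=0}^{9} ζ^k = (ζ^10 - 1)/(ζ - 1) = (ω^{6·10} - 1)/(ζ - 1) = (1 - 1)/(ζ - 1) = 0


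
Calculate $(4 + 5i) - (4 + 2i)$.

(4 - 4) + (5 - 2)i = 3i


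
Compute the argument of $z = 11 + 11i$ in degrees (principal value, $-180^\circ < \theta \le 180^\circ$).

θ = arctan(b/a) = arctan(11/11) (quadrant-adjusted) = 45°


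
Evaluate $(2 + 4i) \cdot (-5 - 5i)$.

(a1*a2 - b1*b2) + (a1*b2 + b1*a2)i
= (-10 - (-20)) + (-10 + (-20))i
= 10 - 30i


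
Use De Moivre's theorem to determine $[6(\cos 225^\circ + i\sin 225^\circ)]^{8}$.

By De Moivre: z^n = r^n(cos(nθ) + i sin(nθ))
= 6^8(cos(8*225°) + i sin(8*225°))
= 1679616(cos 0° + i sin 0°)
= 1679616


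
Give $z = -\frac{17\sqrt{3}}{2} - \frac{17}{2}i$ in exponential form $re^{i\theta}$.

r = |z| = sqrt((-17*sqrt(3)/2)^2 + (-17/2)^2) = sqrt(867/4 + 289/4) = sqrt(289) = 17
θ = arctan(b/a) = arctan(-8.5/-14.7224) (quadrant-adjusted) = -150° = -5π/6
z = 17e^(-i*5π/6)


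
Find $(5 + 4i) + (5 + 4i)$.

(5 + 5) + (4 + 4)i = 10 + 8i


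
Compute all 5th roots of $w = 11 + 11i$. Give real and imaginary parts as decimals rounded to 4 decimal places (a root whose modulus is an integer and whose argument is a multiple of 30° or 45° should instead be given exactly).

|w| = sqrt(242) ≈ 15.556349, arg(w) = 45°
Root modulus = sqrt(242)^(1/5) ≈ 1.731337
Root arguments: θ_k = (45° + 360°k)/5 for k = 0, 1, ..., 4
Compute each root as (root modulus)(cos θ_k + i sin θ_k) using full-precision intermediates, then round to 4 decimal places.
Roots: 1.7100 + 0.2708i, 0.2708 + 1.7100i, -1.5426 + 0.7860i, -1.2242 - 1.2242i, 0.7860 - 1.5426i


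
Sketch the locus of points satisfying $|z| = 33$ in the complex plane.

|z| = 33 means sqrt(x^2 + y^2) = 33
This is a circle of radius 33 centered at the origin


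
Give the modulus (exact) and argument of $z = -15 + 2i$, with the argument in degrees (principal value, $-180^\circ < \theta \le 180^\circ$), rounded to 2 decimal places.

|z| = sqrt((-15)^2 + 2^2) = sqrt(229)
arg(z) = arctan(b/a) = arctan(2/-15) (quadrant-adjusted) = 172.41°


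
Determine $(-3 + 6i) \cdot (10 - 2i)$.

(a1*a2 - b1*b2) + (a1*b2 + b1*a2)i
= (-30 - (-12)) + (6 + 60)i
= -18 + 66i


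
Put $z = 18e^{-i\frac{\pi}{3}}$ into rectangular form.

a = r cos θ = 18 * 1/2 = 9
b = r sin θ = 18 * -sqrt(3)/2 = -9*sqrt(3)
z = 9 - 9*sqrt(3)i


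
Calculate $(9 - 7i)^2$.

(a + bi)^2 = a^2 - b^2 + 2abi
= 9^2 - (-7)^2 + 2*9*(-7)i
= 32 - 126i


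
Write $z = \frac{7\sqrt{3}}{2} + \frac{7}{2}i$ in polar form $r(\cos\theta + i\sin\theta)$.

r = |z| = sqrt(a^2 + b^2) = sqrt((7*sqrt(3)/2)^2 + (7/2)^2) = sqrt(147/4 + 49/4) = sqrt(49) = 7
θ = arctan(b/a) = arctan(3.5/6.0622) (quadrant-adjusted) = 30°
z = 7(cos 30° + i sin 30°)


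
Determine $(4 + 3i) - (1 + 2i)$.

(4 - 1) + (3 - 2)i = 3 + i


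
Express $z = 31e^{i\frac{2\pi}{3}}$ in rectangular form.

a = r cos θ = 31 * -1/2 = -31/2
b = r sin θ = 31 * sqrt(3)/2 = 31*sqrt(3)/2
z = -31/2 + (31*sqrt(3)/2)i


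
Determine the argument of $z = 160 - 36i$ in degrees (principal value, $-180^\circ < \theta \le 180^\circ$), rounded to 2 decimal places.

θ = arctan(b/a) = arctan(-36/160) (quadrant-adjusted) = -12.68°


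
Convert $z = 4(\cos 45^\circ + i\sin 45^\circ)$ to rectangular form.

a = r cos θ = 4 * sqrt(2)/2 = 2*sqrt(2)
b = r sin θ = 4 * sqrt(2)/2 = 2*sqrt(2)
z = 2*sqrt(2) + 2*sqrt(2)i


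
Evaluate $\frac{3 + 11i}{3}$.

Divisor is real, so divide each part by 3:
= 1 + (11/3)i


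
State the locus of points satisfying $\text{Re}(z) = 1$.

Re(z) = x where z = x + yi; the equation x = 1 is satisfied by all points with that x-coordinate
Locus: Vertical line x = 1


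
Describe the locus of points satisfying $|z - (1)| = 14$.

|z - z0| = r describes a circle centered at z0 with radius r
Here z0 = 1 and r = 14
Locus: Circle centered at (1, 0) with radius 14


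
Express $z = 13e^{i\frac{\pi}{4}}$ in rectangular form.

a = r cos θ = 13 * sqrt(2)/2 = 13*sqrt(2)/2
b = r sin θ = 13 * sqrt(2)/2 = 13*sqrt(2)/2
z = 13*sqrt(2)/2 + (13*sqrt(2)/2)i


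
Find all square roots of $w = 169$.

|w| = 169, arg(w) = 0°
Root modulus = 169^(1/2) = 13
Root arguments: θ_k = (0° + 360°k)/2 for k = 0, 1, ..., 1
Roots: 13, -13


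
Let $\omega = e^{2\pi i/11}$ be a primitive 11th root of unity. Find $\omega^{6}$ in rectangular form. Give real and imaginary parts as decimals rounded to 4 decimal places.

ω^6 = e^(2πi·6/11) = e^(i·12π/11)
= cos(12π/11) + i sin(12π/11)
= -0.9595 - 0.2817i


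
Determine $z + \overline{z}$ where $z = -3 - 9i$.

z + conjugate(z) = (a + bi) + (a - bi) = 2a
= 2 * (-3) = -6


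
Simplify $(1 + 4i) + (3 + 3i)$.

(1 + 3) + (4 + 3)i = 4 + 7i


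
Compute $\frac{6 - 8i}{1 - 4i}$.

Multiply numerator and denominator by conjugate (1 + 4i):
= (6 - 8i)(1 + 4i) / (1^2 + (-4)^2)
= (38 + 16i) / 17
= 38/17 + (16/17)i


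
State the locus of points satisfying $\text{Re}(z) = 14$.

Re(z) = x where z = x + yi; the equation x = 14 is satisfied by all points with that x-coordinate
Locus: Vertical line x = 14


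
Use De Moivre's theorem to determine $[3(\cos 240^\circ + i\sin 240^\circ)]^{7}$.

By De Moivre: z^n = r^n(cos(nθ) + i sin(nθ))
= 3^7(cos(7*240°) + i sin(7*240°))
= 2187(cos 240° + i sin 240°)
= -2187/2 - (2187*sqrt(3)/2)i


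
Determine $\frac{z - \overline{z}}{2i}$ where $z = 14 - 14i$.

z - conjugate(z) = 2bi
(z - conjugate(z))/(2i) = 2bi/(2i) = b = -14


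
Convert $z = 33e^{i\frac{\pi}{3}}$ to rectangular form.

a = r cos θ = 33 * 1/2 = 33/2
b = r sin θ = 33 * sqrt(3)/2 = 33*sqrt(3)/2
z = 33/2 + (33*sqrt(3)/2)i


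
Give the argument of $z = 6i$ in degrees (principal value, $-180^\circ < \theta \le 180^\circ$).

a = 0 and b > 0, so z lies on the positive imaginary axis: θ = 90°


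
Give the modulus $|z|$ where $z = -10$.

|z| = sqrt(a^2 + b^2) = sqrt((-10)^2 + 0^2) = sqrt(100) = 10


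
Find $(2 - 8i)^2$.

(a + bi)^2 = a^2 - b^2 + 2abi
= 2^2 - (-8)^2 + 2*2*(-8)i
= -60 - 32i


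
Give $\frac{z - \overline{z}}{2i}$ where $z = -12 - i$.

z - conjugate(z) = 2bi
(z - conjugate(z))/(2i) = 2bi/(2i) = b = -1


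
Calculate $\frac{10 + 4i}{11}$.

Divisor is real, so divide each part by 11:
= 10/11 + (4/11)i


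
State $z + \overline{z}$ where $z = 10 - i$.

z + conjugate(z) = (a + bi) + (a - bi) = 2a
= 2 * 10 = 20


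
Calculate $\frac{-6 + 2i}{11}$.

Divisor is real, so divide each part by 11:
= -6/11 + (2/11)i


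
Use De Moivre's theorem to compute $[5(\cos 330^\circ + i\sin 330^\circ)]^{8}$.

By De Moivre: z^n = r^n(cos(nθ) + i sin(nθ))
= 5^8(cos(8*330°) + i sin(8*330°))
= 390625(cos 120° + i sin 120°)
= -390625/2 + (390625*sqrt(3)/2)i


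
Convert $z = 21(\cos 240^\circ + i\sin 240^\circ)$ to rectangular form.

a = r cos θ = 21 * -1/2 = -21/2
b = r sin θ = 21 * -sqrt(3)/2 = -21*sqrt(3)/2
z = -21/2 - (21*sqrt(3)/2)i


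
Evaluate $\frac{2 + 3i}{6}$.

Divisor is real, so divide each part by 6:
= 1/3 + (1/2)i


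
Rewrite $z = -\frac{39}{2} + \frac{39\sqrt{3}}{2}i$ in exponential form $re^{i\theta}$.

r = |z| = sqrt((-39/2)^2 + (39*sqrt(3)/2)^2) = sqrt(1521/4 + 4563/4) = sqrt(1521) = 39
θ = arctan(b/a) = arctan(33.775/-19.5) (quadrant-adjusted) = 120° = 2π/3
z = 39e^(i*2π/3)


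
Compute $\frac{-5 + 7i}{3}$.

Divisor is real, so divide each part by 3:
= -5/3 + (7/3)i


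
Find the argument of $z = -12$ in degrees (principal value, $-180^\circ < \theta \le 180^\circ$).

b = 0 and a < 0, so z lies on the negative real axis: θ = 180°


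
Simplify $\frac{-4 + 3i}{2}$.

Divisor is real, so divide each part by 2:
= -2 + (3/2)i


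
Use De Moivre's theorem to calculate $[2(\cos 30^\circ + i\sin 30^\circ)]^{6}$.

By De Moivre: z^n = r^n(cos(nθ) + i sin(nθ))
= 2^6(cos(6*30°) + i sin(6*30°))
= 64(cos 180° + i sin 180°)
= -64


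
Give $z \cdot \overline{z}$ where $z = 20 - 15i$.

z * conjugate(z) = |z|^2 = a^2 + b^2
= 20^2 + (-15)^2 = 625


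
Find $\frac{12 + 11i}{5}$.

Divisor is real, so divide each part by 5:
= 12/5 + (11/5)i


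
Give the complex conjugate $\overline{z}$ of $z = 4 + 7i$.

If z = a + bi, then conjugate(z) = a - bi
conjugate(4 + 7i) = 4 - 7i


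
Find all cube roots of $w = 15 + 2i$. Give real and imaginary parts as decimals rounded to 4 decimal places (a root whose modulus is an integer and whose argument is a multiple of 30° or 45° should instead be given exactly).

|w| = sqrt(229) ≈ 15.132746, arg(w) ≈ 7.594643°
Root modulus = sqrt(229)^(1/3) ≈ 2.473466
Root arguments: θ_k = (arg(w) + 360°k)/3 for k = 0, 1, ..., 2
Compute each root as (root modulus)(cos θ_k + i sin θ_k) using full-precision intermediates, then round to 4 decimal places.
Roots: 2.4711 + 0.1093i, -1.3301 + 2.0854i, -1.1409 - 2.1946i


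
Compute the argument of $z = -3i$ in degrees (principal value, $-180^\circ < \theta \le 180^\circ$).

a = 0 and b < 0, so z lies on the negative imaginary axis: θ = -90°


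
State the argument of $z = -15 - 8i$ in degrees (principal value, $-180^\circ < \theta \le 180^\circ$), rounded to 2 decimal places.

θ = arctan(b/a) = arctan(-8/-15) (quadrant-adjusted) = -151.93°


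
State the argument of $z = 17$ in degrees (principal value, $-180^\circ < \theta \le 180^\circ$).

b = 0 and a > 0, so z lies on the positive real axis: θ = 0°


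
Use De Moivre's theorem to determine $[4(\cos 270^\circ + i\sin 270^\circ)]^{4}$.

By De Moivre: z^n = r^n(cos(nθ) + i sin(nθ))
= 4^4(cos(4*270°) + i sin(4*270°))
= 256(cos 0° + i sin 0°)
= 256


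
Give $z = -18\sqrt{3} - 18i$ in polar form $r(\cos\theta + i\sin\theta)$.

r = |z| = sqrt(a^2 + b^2) = sqrt((-18*sqrt(3))^2 + (-18)^2) = sqrt(972 + 324) = sqrt(1296) = 36
θ = arctan(b/a) = arctan(-18/-31.1769) (quadrant-adjusted) = 210°
z = 36(cos 210° + i sin 210°)


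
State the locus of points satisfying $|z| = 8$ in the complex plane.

|z| = 8 means sqrt(x^2 + y^2) = 8
This is a circle of radius 8 centered at the origin


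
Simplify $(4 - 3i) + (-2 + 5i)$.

(4 + (-2)) + (-3 + 5)i = 2 + 2i


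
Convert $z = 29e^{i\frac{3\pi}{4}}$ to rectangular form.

a = r cos θ = 29 * -sqrt(2)/2 = -29*sqrt(2)/2
b = r sin θ = 29 * sqrt(2)/2 = 29*sqrt(2)/2
z = -29*sqrt(2)/2 + (29*sqrt(2)/2)i


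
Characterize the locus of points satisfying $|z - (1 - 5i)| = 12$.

|z - z0| = r describes a circle centered at z0 with radius r
Here z0 = 1 - 5i and r = 12
Locus: Circle centered at (1, -5) with radius 12


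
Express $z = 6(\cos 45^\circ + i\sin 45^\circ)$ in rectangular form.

a = r cos θ = 6 * sqrt(2)/2 = 3*sqrt(2)
b = r sin θ = 6 * sqrt(2)/2 = 3*sqrt(2)
z = 3*sqrt(2) + 3*sqrt(2)i


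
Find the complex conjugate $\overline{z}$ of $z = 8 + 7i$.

If z = a + bi, then conjugate(z) = a - bi
conjugate(8 + 7i) = 8 - 7i


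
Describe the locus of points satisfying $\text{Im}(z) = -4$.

Im(z) = y where z = x + yi; the equation y = -4 is satisfied by all points with that y-coordinate
Locus: Horizontal line y = -4


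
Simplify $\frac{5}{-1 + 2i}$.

Multiply numerator and denominator by conjugate (-1 - 2i):
= (5)(-1 - 2i) / ((-1)^2 + 2^2)
= (-5 - 10i) / 5
= -1 - 2i


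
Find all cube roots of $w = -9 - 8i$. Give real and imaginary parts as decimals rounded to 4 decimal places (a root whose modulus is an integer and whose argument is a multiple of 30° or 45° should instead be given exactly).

|w| = sqrt(145) ≈ 12.041595, arg(w) ≈ 221.633539°
Root modulus = sqrt(145)^(1/3) ≈ 2.292071
Root arguments: θ_k = (arg(w) + 360°k)/3 for k = 0, 1, ..., 2
Compute each root as (root modulus)(cos θ_k + i sin θ_k) using full-precision intermediates, then round to 4 decimal places.
Roots: 0.6365 + 2.2019i, -2.2252 - 0.5498i, 1.5887 - 1.6522i


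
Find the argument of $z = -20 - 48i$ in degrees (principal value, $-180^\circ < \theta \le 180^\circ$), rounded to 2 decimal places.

θ = arctan(b/a) = arctan(-48/-20) (quadrant-adjusted) = -112.62°


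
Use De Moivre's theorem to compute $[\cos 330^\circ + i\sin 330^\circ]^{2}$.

By De Moivre: z^n = r^n(cos(nθ) + i sin(nθ))
= 1^2(cos(2*330°) + i sin(2*330°))
= 1(cos 300° + i sin 300°)
= 1/2 - (sqrt(3)/2)i


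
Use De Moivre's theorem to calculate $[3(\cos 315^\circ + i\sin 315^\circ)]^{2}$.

By De Moivre: z^n = r^n(cos(nθ) + i sin(nθ))
= 3^2(cos(2*315°) + i sin(2*315°))
= 9(cos 270° + i sin 270°)
= -9i


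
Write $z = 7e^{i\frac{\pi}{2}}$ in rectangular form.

a = r cos θ = 7 * 0 = 0
b = r sin θ = 7 * 1 = 7
z = 7i


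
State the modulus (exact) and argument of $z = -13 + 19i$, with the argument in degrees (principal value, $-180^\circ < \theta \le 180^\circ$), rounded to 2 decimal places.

|z| = sqrt((-13)^2 + 19^2) = sqrt(530)
arg(z) = arctan(b/a) = arctan(19/-13) (quadrant-adjusted) = 124.38°


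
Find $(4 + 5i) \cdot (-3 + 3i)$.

(a1*a2 - b1*b2) + (a1*b2 + b1*a2)i
= (-12 - 15) + (12 + (-15))i
= -27 - 3i


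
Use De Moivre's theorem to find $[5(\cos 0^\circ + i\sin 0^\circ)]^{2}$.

By De Moivre: z^n = r^n(cos(nθ) + i sin(nθ))
= 5^2(cos(2*0°) + i sin(2*0°))
= 25(cos 0° + i sin 0°)
= 25


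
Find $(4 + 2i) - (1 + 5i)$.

(4 - 1) + (2 - 5)i = 3 - 3i


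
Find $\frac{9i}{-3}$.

Divisor is real, so divide each part by -3:
= -3i


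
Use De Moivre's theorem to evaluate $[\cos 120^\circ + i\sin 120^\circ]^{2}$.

By De Moivre: z^n = r^n(cos(nθ) + i sin(nθ))
= 1^2(cos(2*120°) + i sin(2*120°))
= 1(cos 240° + i sin 240°)
= -1/2 - (sqrt(3)/2)i


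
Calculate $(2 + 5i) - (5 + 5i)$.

(2 - 5) + (5 - 5)i = -3


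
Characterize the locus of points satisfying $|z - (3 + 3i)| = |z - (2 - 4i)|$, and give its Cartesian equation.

|z - z1| = |z - z2| means z is equidistant from z1 and z2,
i.e. the perpendicular bisector of the segment from (3, 3) to (2, -4) (midpoint (5/2, -1/2)).
With z = x + yi, square both sides:
(x - 3)^2 + (y - 3)^2 = (x - 2)^2 + (y - (-4))^2
The x^2 and y^2 terms cancel: -2x + (-14)y = 20 - 18 = 2
Simplify: x + 7y = -1
Locus: Perpendicular bisector of the segment from (3, 3) to (2, -4): the line x + 7y = -1


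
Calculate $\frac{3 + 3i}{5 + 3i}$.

Multiply numerator and denominator by conjugate (5 - 3i):
= (3 + 3i)(5 - 3i) / (5^2 + 3^2)
= (24 + 6i) / 34
Divide through by 2: (12 + 3i) / 17
= 12/17 + (3/17)i


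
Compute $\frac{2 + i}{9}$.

Divisor is real, so divide each part by 9:
= 2/9 + (1/9)i


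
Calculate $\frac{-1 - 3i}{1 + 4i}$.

Multiply numerator and denominator by conjugate (1 - 4i):
= (-1 - 3i)(1 - 4i) / (1^2 + 4^2)
= (-13 + i) / 17
= -13/17 + (1/17)i


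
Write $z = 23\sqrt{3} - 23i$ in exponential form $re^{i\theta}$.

r = |z| = sqrt((23*sqrt(3))^2 + (-23)^2) = sqrt(1587 + 529) = sqrt(2116) = 46
θ = arctan(b/a) = arctan(-23/39.8372) (quadrant-adjusted) = -30° = -π/6
z = 46e^(-i*π/6)


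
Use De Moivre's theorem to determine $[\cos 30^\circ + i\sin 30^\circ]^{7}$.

By De Moivre: z^n = r^n(cos(nθ) + i sin(nθ))
= 1^7(cos(7*30°) + i sin(7*30°))
= 1(cos 210° + i sin 210°)
= -sqrt(3)/2 - (1/2)i


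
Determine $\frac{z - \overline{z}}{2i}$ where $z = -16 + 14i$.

z - conjugate(z) = 2bi
(z - conjugate(z))/(2i) = 2bi/(2i) = b = 14


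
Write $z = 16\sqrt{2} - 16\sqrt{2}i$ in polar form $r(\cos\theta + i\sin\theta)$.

r = |z| = sqrt(a^2 + b^2) = sqrt((16*sqrt(2))^2 + (-16*sqrt(2))^2) = sqrt(512 + 512) = sqrt(1024) = 32
θ = arctan(b/a) = arctan(-22.6274/22.6274) (quadrant-adjusted) = 315°
z = 32(cos 315° + i sin 315°)


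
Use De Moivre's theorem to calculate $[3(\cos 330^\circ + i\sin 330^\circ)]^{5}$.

By De Moivre: z^n = r^n(cos(nθ) + i sin(nθ))
= 3^5(cos(5*330°) + i sin(5*330°))
= 243(cos 210° + i sin 210°)
= -243*sqrt(3)/2 - (243/2)i


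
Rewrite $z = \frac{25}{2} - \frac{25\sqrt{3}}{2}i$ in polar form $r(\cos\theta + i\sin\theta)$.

r = |z| = sqrt(a^2 + b^2) = sqrt((25/2)^2 + (-25*sqrt(3)/2)^2) = sqrt(625/4 + 1875/4) = sqrt(625) = 25
θ = arctan(b/a) = arctan(-21.6506/12.5) (quadrant-adjusted) = 300°
z = 25(cos 300° + i sin 300°)


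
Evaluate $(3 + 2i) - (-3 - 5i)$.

(3 - (-3)) + (2 - (-5))i = 6 + 7i


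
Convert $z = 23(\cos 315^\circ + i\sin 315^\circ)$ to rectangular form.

a = r cos θ = 23 * sqrt(2)/2 = 23*sqrt(2)/2
b = r sin θ = 23 * -sqrt(2)/2 = -23*sqrt(2)/2
z = 23*sqrt(2)/2 - (23*sqrt(2)/2)i


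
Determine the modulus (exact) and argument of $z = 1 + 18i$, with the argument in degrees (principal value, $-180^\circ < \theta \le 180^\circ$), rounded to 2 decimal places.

|z| = sqrt(1^2 + 18^2) = sqrt(325)
arg(z) = arctan(b/a) = arctan(18/1) (quadrant-adjusted) = 86.82°


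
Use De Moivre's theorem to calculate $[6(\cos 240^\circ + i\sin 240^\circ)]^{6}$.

By De Moivre: z^n = r^n(cos(nθ) + i sin(nθ))
= 6^6(cos(6*240°) + i sin(6*240°))
= 46656(cos 0° + i sin 0°)
= 46656


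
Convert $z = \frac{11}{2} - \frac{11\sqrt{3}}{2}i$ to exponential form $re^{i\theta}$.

r = |z| = sqrt((11/2)^2 + (-11*sqrt(3)/2)^2) = sqrt(121/4 + 363/4) = sqrt(121) = 11
θ = arctan(b/a) = arctan(-9.5263/5.5) (quadrant-adjusted) = -60° = -π/3
z = 11e^(-i*π/3)


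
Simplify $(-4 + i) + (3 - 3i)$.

(-4 + 3) + (1 + (-3))i = -1 - 2i


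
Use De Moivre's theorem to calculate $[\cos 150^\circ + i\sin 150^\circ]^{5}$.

By De Moivre: z^n = r^n(cos(nθ) + i sin(nθ))
= 1^5(cos(5*150°) + i sin(5*150°))
= 1(cos 30° + i sin 30°)
= sqrt(3)/2 + (1/2)i


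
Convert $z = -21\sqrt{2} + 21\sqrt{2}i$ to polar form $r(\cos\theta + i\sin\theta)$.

r = |z| = sqrt(a^2 + b^2) = sqrt((-21*sqrt(2))^2 + (21*sqrt(2))^2) = sqrt(882 + 882) = sqrt(1764) = 42
θ = arctan(b/a) = arctan(29.6985/-29.6985) (quadrant-adjusted) = 135°
z = 42(cos 135° + i sin 135°)


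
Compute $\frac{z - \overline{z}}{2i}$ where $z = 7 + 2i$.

z - conjugate(z) = 2bi
(z - conjugate(z))/(2i) = 2bi/(2i) = b = 2


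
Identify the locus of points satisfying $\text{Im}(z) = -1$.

Im(z) = y where z = x + yi; the equation y = -1 is satisfied by all points with that y-coordinate
Locus: Horizontal line y = -1


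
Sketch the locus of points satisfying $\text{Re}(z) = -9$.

Re(z) = x where z = x + yi; the equation x = -9 is satisfied by all points with that x-coordinate
Locus: Vertical line x = -9


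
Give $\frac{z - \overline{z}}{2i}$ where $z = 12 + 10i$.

z - conjugate(z) = 2bi
(z - conjugate(z))/(2i) = 2bi/(2i) = b = 10


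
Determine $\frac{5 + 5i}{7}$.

Divisor is real, so divide each part by 7:
= 5/7 + (5/7)i


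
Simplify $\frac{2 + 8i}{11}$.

Divisor is real, so divide each part by 11:
= 2/11 + (8/11)i


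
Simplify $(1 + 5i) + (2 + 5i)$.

(1 + 2) + (5 + 5)i = 3 + 10i


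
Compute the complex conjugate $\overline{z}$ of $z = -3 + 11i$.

If z = a + bi, then conjugate(z) = a - bi
conjugate(-3 + 11i) = -3 - 11i


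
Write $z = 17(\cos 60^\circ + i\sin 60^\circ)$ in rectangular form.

a = r cos θ = 17 * 1/2 = 17/2
b = r sin θ = 17 * sqrt(3)/2 = 17*sqrt(3)/2
z = 17/2 + (17*sqrt(3)/2)i


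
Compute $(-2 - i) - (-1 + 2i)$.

(-2 - (-1)) + (-1 - 2)i = -1 - 3i


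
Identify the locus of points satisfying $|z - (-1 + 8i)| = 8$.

|z - z0| = r describes a circle centered at z0 with radius r
Here z0 = -1 + 8i and r = 8
Locus: Circle centered at (-1, 8) with radius 8


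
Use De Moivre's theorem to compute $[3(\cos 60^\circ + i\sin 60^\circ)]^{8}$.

By De Moivre: z^n = r^n(cos(nθ) + i sin(nθ))
= 3^8(cos(8*60°) + i sin(8*60°))
= 6561(cos 120° + i sin 120°)
= -6561/2 + (6561*sqrt(3)/2)i


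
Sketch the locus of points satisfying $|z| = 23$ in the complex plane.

|z| = 23 means sqrt(x^2 + y^2) = 23
This is a circle of radius 23 centered at the origin


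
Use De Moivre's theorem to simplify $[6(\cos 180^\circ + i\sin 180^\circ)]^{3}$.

By De Moivre: z^n = r^n(cos(nθ) + i sin(nθ))
= 6^3(cos(3*180°) + i sin(3*180°))
= 216(cos 180° + i sin 180°)
= -216


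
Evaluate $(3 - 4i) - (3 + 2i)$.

(3 - 3) + (-4 - 2)i = -6i


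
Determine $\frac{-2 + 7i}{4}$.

Divisor is real, so divide each part by 4:
= -1/2 + (7/4)i


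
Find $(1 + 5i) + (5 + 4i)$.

(1 + 5) + (5 + 4)i = 6 + 9i


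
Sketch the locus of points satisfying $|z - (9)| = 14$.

|z - z0| = r describes a circle centered at z0 with radius r
Here z0 = 9 and r = 14
Locus: Circle centered at (9, 0) with radius 14


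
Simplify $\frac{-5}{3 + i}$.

Multiply numerator and denominator by conjugate (3 - i):
= (-5)(3 - i) / (3^2 + 1^2)
= (-15 + 5i) / 10
Divide through by 5: (-3 + i) / 2
= -3/2 + (1/2)i


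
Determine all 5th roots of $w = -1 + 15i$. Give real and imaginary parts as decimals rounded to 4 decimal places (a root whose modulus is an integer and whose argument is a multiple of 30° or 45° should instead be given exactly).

|w| = sqrt(226) ≈ 15.033296, arg(w) ≈ 93.814075°
Root modulus = sqrt(226)^(1/5) ≈ 1.719534
Root arguments: θ_k = (arg(w) + 360°k)/5 for k = 0, 1, ..., 4
Compute each root as (root modulus)(cos θ_k + i sin θ_k) using full-precision intermediates, then round to 4 decimal places.
Roots: 1.6282 + 0.5531i, -0.0229 + 1.7194i, -1.6423 + 0.5095i, -0.9921 - 1.4045i, 1.0291 - 1.3776i


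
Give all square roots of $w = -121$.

|w| = 121, arg(w) = 180°
Root modulus = 121^(1/2) = 11
Root arguments: θ_k = (180° + 360°k)/2 for k = 0, 1, ..., 1
Roots: 11i, -11i
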